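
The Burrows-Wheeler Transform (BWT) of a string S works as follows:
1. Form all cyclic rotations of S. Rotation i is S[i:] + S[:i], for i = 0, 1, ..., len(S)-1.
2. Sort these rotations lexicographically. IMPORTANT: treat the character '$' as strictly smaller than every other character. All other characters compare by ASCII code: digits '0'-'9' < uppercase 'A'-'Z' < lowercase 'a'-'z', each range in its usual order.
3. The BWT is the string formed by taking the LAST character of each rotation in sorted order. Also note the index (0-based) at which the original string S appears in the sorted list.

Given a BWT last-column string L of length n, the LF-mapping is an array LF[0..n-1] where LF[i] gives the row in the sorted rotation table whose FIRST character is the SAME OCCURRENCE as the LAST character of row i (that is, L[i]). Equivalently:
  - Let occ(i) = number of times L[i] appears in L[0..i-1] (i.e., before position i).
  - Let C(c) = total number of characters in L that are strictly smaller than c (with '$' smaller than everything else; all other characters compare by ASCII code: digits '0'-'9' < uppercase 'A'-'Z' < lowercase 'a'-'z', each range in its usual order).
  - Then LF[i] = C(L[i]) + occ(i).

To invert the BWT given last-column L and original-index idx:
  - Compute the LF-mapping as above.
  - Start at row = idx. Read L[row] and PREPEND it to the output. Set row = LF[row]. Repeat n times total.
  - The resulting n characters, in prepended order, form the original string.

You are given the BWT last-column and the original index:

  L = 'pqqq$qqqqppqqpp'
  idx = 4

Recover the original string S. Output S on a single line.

Answer: pqqqpqpqqqpqqp$

Derivation:
LF mapping: 1 6 7 8 0 9 10 11 12 2 3 13 14 4 5
Walk LF starting at row 4, prepending L[row]:
  step 1: row=4, L[4]='$', prepend. Next row=LF[4]=0
  step 2: row=0, L[0]='p', prepend. Next row=LF[0]=1
  step 3: row=1, L[1]='q', prepend. Next row=LF[1]=6
  step 4: row=6, L[6]='q', prepend. Next row=LF[6]=10
  step 5: row=10, L[10]='p', prepend. Next row=LF[10]=3
  step 6: row=3, L[3]='q', prepend. Next row=LF[3]=8
  step 7: row=8, L[8]='q', prepend. Next row=LF[8]=12
  step 8: row=12, L[12]='q', prepend. Next row=LF[12]=14
  step 9: row=14, L[14]='p', prepend. Next row=LF[14]=5
  step 10: row=5, L[5]='q', prepend. Next row=LF[5]=9
  step 11: row=9, L[9]='p', prepend. Next row=LF[9]=2
  step 12: row=2, L[2]='q', prepend. Next row=LF[2]=7
  step 13: row=7, L[7]='q', prepend. Next row=LF[7]=11
  step 14: row=11, L[11]='q', prepend. Next row=LF[11]=13
  step 15: row=13, L[13]='p', prepend. Next row=LF[13]=4
Reversed output: pqqqpqpqqqpqqp$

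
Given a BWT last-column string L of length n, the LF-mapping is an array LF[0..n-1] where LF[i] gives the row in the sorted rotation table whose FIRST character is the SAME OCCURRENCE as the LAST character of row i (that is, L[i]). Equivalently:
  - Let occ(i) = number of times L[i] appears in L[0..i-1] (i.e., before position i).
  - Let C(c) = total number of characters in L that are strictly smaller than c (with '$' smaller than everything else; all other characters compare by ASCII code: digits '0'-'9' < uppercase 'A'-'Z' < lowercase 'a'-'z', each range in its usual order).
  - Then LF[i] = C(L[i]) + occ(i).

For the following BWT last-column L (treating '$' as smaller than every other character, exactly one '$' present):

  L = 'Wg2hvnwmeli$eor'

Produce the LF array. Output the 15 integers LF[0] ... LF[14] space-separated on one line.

Answer: 2 5 1 6 13 10 14 9 3 8 7 0 4 11 12

Derivation:
Char counts: '$':1, '2':1, 'W':1, 'e':2, 'g':1, 'h':1, 'i':1, 'l':1, 'm':1, 'n':1, 'o':1, 'r':1, 'v':1, 'w':1
C (first-col start): C('$')=0, C('2')=1, C('W')=2, C('e')=3, C('g')=5, C('h')=6, C('i')=7, C('l')=8, C('m')=9, C('n')=10, C('o')=11, C('r')=12, C('v')=13, C('w')=14
L[0]='W': occ=0, LF[0]=C('W')+0=2+0=2
L[1]='g': occ=0, LF[1]=C('g')+0=5+0=5
L[2]='2': occ=0, LF[2]=C('2')+0=1+0=1
L[3]='h': occ=0, LF[3]=C('h')+0=6+0=6
L[4]='v': occ=0, LF[4]=C('v')+0=13+0=13
L[5]='n': occ=0, LF[5]=C('n')+0=10+0=10
L[6]='w': occ=0, LF[6]=C('w')+0=14+0=14
L[7]='m': occ=0, LF[7]=C('m')+0=9+0=9
L[8]='e': occ=0, LF[8]=C('e')+0=3+0=3
L[9]='l': occ=0, LF[9]=C('l')+0=8+0=8
L[10]='i': occ=0, LF[10]=C('i')+0=7+0=7
L[11]='$': occ=0, LF[11]=C('$')+0=0+0=0
L[12]='e': occ=1, LF[12]=C('e')+1=3+1=4
L[13]='o': occ=0, LF[13]=C('o')+0=11+0=11
L[14]='r': occ=0, LF[14]=C('r')+0=12+0=12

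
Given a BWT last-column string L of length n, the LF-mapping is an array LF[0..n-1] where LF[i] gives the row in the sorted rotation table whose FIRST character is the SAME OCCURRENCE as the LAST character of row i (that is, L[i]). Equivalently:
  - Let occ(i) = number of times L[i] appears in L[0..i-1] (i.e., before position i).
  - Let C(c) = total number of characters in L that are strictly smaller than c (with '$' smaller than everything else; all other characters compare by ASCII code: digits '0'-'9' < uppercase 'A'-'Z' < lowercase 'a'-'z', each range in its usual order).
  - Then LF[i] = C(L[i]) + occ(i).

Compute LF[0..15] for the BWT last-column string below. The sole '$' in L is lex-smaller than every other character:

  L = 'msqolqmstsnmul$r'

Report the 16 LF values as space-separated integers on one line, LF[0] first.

Char counts: '$':1, 'l':2, 'm':3, 'n':1, 'o':1, 'q':2, 'r':1, 's':3, 't':1, 'u':1
C (first-col start): C('$')=0, C('l')=1, C('m')=3, C('n')=6, C('o')=7, C('q')=8, C('r')=10, C('s')=11, C('t')=14, C('u')=15
L[0]='m': occ=0, LF[0]=C('m')+0=3+0=3
L[1]='s': occ=0, LF[1]=C('s')+0=11+0=11
L[2]='q': occ=0, LF[2]=C('q')+0=8+0=8
L[3]='o': occ=0, LF[3]=C('o')+0=7+0=7
L[4]='l': occ=0, LF[4]=C('l')+0=1+0=1
L[5]='q': occ=1, LF[5]=C('q')+1=8+1=9
L[6]='m': occ=1, LF[6]=C('m')+1=3+1=4
L[7]='s': occ=1, LF[7]=C('s')+1=11+1=12
L[8]='t': occ=0, LF[8]=C('t')+0=14+0=14
L[9]='s': occ=2, LF[9]=C('s')+2=11+2=13
L[10]='n': occ=0, LF[10]=C('n')+0=6+0=6
L[11]='m': occ=2, LF[11]=C('m')+2=3+2=5
L[12]='u': occ=0, LF[12]=C('u')+0=15+0=15
L[13]='l': occ=1, LF[13]=C('l')+1=1+1=2
L[14]='$': occ=0, LF[14]=C('$')+0=0+0=0
L[15]='r': occ=0, LF[15]=C('r')+0=10+0=10

Answer: 3 11 8 7 1 9 4 12 14 13 6 5 15 2 0 10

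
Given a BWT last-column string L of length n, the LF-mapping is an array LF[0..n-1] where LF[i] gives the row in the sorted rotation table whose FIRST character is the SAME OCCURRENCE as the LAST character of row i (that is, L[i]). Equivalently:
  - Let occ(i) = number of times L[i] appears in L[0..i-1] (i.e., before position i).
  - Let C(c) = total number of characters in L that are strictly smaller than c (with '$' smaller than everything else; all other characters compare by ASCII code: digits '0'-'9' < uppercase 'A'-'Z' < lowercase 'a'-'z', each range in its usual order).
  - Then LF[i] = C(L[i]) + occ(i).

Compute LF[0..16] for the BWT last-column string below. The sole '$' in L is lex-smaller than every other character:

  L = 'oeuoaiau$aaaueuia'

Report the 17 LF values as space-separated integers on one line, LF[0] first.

Char counts: '$':1, 'a':6, 'e':2, 'i':2, 'o':2, 'u':4
C (first-col start): C('$')=0, C('a')=1, C('e')=7, C('i')=9, C('o')=11, C('u')=13
L[0]='o': occ=0, LF[0]=C('o')+0=11+0=11
L[1]='e': occ=0, LF[1]=C('e')+0=7+0=7
L[2]='u': occ=0, LF[2]=C('u')+0=13+0=13
L[3]='o': occ=1, LF[3]=C('o')+1=11+1=12
L[4]='a': occ=0, LF[4]=C('a')+0=1+0=1
L[5]='i': occ=0, LF[5]=C('i')+0=9+0=9
L[6]='a': occ=1, LF[6]=C('a')+1=1+1=2
L[7]='u': occ=1, LF[7]=C('u')+1=13+1=14
L[8]='$': occ=0, LF[8]=C('$')+0=0+0=0
L[9]='a': occ=2, LF[9]=C('a')+2=1+2=3
L[10]='a': occ=3, LF[10]=C('a')+3=1+3=4
L[11]='a': occ=4, LF[11]=C('a')+4=1+4=5
L[12]='u': occ=2, LF[12]=C('u')+2=13+2=15
L[13]='e': occ=1, LF[13]=C('e')+1=7+1=8
L[14]='u': occ=3, LF[14]=C('u')+3=13+3=16
L[15]='i': occ=1, LF[15]=C('i')+1=9+1=10
L[16]='a': occ=5, LF[16]=C('a')+5=1+5=6

Answer: 11 7 13 12 1 9 2 14 0 3 4 5 15 8 16 10 6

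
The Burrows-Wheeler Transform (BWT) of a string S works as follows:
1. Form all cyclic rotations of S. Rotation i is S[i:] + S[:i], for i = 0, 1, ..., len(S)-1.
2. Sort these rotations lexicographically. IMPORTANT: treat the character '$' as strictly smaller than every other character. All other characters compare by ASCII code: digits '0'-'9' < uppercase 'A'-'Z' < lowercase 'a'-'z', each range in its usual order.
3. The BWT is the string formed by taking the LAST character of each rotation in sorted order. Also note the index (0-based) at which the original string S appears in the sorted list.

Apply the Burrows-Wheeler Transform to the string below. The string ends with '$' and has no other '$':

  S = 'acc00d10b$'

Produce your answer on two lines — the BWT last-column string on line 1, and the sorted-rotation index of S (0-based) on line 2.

All 10 rotations (rotation i = S[i:]+S[:i]):
  rot[0] = acc00d10b$
  rot[1] = cc00d10b$a
  rot[2] = c00d10b$ac
  rot[3] = 00d10b$acc
  rot[4] = 0d10b$acc0
  rot[5] = d10b$acc00
  rot[6] = 10b$acc00d
  rot[7] = 0b$acc00d1
  rot[8] = b$acc00d10
  rot[9] = $acc00d10b
Sorted (with $ < everything):
  sorted[0] = $acc00d10b  (last char: 'b')
  sorted[1] = 00d10b$acc  (last char: 'c')
  sorted[2] = 0b$acc00d1  (last char: '1')
  sorted[3] = 0d10b$acc0  (last char: '0')
  sorted[4] = 10b$acc00d  (last char: 'd')
  sorted[5] = acc00d10b$  (last char: '$')
  sorted[6] = b$acc00d10  (last char: '0')
  sorted[7] = c00d10b$ac  (last char: 'c')
  sorted[8] = cc00d10b$a  (last char: 'a')
  sorted[9] = d10b$acc00  (last char: '0')
Last column: bc10d$0ca0
Original string S is at sorted index 5

Answer: bc10d$0ca0
5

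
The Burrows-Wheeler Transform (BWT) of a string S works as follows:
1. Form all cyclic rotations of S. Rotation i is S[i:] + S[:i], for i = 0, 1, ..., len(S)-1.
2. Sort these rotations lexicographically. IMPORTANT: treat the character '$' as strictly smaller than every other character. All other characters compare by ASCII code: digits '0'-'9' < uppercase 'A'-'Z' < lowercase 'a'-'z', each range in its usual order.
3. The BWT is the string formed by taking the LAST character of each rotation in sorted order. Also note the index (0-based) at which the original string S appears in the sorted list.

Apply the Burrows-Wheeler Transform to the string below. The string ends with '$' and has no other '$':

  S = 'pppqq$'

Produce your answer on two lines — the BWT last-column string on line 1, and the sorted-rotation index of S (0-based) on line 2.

All 6 rotations (rotation i = S[i:]+S[:i]):
  rot[0] = pppqq$
  rot[1] = ppqq$p
  rot[2] = pqq$pp
  rot[3] = qq$ppp
  rot[4] = q$pppq
  rot[5] = $pppqq
Sorted (with $ < everything):
  sorted[0] = $pppqq  (last char: 'q')
  sorted[1] = pppqq$  (last char: '$')
  sorted[2] = ppqq$p  (last char: 'p')
  sorted[3] = pqq$pp  (last char: 'p')
  sorted[4] = q$pppq  (last char: 'q')
  sorted[5] = qq$ppp  (last char: 'p')
Last column: q$ppqp
Original string S is at sorted index 1

Answer: q$ppqp
1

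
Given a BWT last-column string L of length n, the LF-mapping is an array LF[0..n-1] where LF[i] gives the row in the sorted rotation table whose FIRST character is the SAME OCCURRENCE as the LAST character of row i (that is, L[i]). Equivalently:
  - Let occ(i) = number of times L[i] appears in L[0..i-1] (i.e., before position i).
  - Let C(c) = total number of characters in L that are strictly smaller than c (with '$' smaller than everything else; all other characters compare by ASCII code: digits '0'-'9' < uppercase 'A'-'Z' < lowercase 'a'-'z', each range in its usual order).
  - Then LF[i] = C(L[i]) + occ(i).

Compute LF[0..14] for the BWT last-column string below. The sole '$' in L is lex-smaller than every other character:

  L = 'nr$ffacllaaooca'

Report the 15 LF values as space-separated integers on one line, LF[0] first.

Answer: 11 14 0 7 8 1 5 9 10 2 3 12 13 6 4

Derivation:
Char counts: '$':1, 'a':4, 'c':2, 'f':2, 'l':2, 'n':1, 'o':2, 'r':1
C (first-col start): C('$')=0, C('a')=1, C('c')=5, C('f')=7, C('l')=9, C('n')=11, C('o')=12, C('r')=14
L[0]='n': occ=0, LF[0]=C('n')+0=11+0=11
L[1]='r': occ=0, LF[1]=C('r')+0=14+0=14
L[2]='$': occ=0, LF[2]=C('$')+0=0+0=0
L[3]='f': occ=0, LF[3]=C('f')+0=7+0=7
L[4]='f': occ=1, LF[4]=C('f')+1=7+1=8
L[5]='a': occ=0, LF[5]=C('a')+0=1+0=1
L[6]='c': occ=0, LF[6]=C('c')+0=5+0=5
L[7]='l': occ=0, LF[7]=C('l')+0=9+0=9
L[8]='l': occ=1, LF[8]=C('l')+1=9+1=10
L[9]='a': occ=1, LF[9]=C('a')+1=1+1=2
L[10]='a': occ=2, LF[10]=C('a')+2=1+2=3
L[11]='o': occ=0, LF[11]=C('o')+0=12+0=12
L[12]='o': occ=1, LF[12]=C('o')+1=12+1=13
L[13]='c': occ=1, LF[13]=C('c')+1=5+1=6
L[14]='a': occ=3, LF[14]=C('a')+3=1+3=4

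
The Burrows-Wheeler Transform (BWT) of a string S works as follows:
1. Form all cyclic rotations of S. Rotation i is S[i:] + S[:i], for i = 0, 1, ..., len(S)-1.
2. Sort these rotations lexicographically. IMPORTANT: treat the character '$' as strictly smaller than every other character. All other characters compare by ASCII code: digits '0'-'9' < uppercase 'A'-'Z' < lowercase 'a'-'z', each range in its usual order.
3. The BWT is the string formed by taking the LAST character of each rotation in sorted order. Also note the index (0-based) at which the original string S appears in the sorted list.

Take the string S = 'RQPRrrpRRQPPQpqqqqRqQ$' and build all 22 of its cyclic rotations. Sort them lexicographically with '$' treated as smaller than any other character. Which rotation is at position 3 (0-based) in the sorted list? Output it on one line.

All 22 rotations (rotation i = S[i:]+S[:i]):
  rot[0] = RQPRrrpRRQPPQpqqqqRqQ$
  rot[1] = QPRrrpRRQPPQpqqqqRqQ$R
  rot[2] = PRrrpRRQPPQpqqqqRqQ$RQ
  rot[3] = RrrpRRQPPQpqqqqRqQ$RQP
  rot[4] = rrpRRQPPQpqqqqRqQ$RQPR
  rot[5] = rpRRQPPQpqqqqRqQ$RQPRr
  rot[6] = pRRQPPQpqqqqRqQ$RQPRrr
  rot[7] = RRQPPQpqqqqRqQ$RQPRrrp
  rot[8] = RQPPQpqqqqRqQ$RQPRrrpR
  rot[9] = QPPQpqqqqRqQ$RQPRrrpRR
  rot[10] = PPQpqqqqRqQ$RQPRrrpRRQ
  rot[11] = PQpqqqqRqQ$RQPRrrpRRQP
  rot[12] = QpqqqqRqQ$RQPRrrpRRQPP
  rot[13] = pqqqqRqQ$RQPRrrpRRQPPQ
  rot[14] = qqqqRqQ$RQPRrrpRRQPPQp
  rot[15] = qqqRqQ$RQPRrrpRRQPPQpq
  rot[16] = qqRqQ$RQPRrrpRRQPPQpqq
  rot[17] = qRqQ$RQPRrrpRRQPPQpqqq
  rot[18] = RqQ$RQPRrrpRRQPPQpqqqq
  rot[19] = qQ$RQPRrrpRRQPPQpqqqqR
  rot[20] = Q$RQPRrrpRRQPPQpqqqqRq
  rot[21] = $RQPRrrpRRQPPQpqqqqRqQ
Sorted (with $ < everything):
  sorted[0] = $RQPRrrpRRQPPQpqqqqRqQ
  sorted[1] = PPQpqqqqRqQ$RQPRrrpRRQ
  sorted[2] = PQpqqqqRqQ$RQPRrrpRRQP
  sorted[3] = PRrrpRRQPPQpqqqqRqQ$RQ
  sorted[4] = Q$RQPRrrpRRQPPQpqqqqRq
  sorted[5] = QPPQpqqqqRqQ$RQPRrrpRR
  sorted[6] = QPRrrpRRQPPQpqqqqRqQ$R
  sorted[7] = QpqqqqRqQ$RQPRrrpRRQPP
  sorted[8] = RQPPQpqqqqRqQ$RQPRrrpR
  sorted[9] = RQPRrrpRRQPPQpqqqqRqQ$
  sorted[10] = RRQPPQpqqqqRqQ$RQPRrrp
  sorted[11] = RqQ$RQPRrrpRRQPPQpqqqq
  sorted[12] = RrrpRRQPPQpqqqqRqQ$RQP
  sorted[13] = pRRQPPQpqqqqRqQ$RQPRrr
  sorted[14] = pqqqqRqQ$RQPRrrpRRQPPQ
  sorted[15] = qQ$RQPRrrpRRQPPQpqqqqR
  sorted[16] = qRqQ$RQPRrrpRRQPPQpqqq
  sorted[17] = qqRqQ$RQPRrrpRRQPPQpqq
  sorted[18] = qqqRqQ$RQPRrrpRRQPPQpq
  sorted[19] = qqqqRqQ$RQPRrrpRRQPPQp
  sorted[20] = rpRRQPPQpqqqqRqQ$RQPRr
  sorted[21] = rrpRRQPPQpqqqqRqQ$RQPR
sorted[3] = PRrrpRRQPPQpqqqqRqQ$RQ

Answer: PRrrpRRQPPQpqqqqRqQ$RQ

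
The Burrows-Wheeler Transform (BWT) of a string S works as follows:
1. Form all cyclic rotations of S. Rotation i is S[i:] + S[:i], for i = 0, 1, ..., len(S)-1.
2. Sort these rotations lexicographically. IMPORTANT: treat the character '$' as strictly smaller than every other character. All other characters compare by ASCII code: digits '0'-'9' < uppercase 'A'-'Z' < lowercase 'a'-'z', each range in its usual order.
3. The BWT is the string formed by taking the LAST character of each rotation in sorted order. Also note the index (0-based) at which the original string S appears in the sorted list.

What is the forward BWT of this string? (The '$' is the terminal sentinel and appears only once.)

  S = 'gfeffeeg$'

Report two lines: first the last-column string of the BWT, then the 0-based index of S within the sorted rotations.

Answer: gffefgee$
8

Derivation:
All 9 rotations (rotation i = S[i:]+S[:i]):
  rot[0] = gfeffeeg$
  rot[1] = feffeeg$g
  rot[2] = effeeg$gf
  rot[3] = ffeeg$gfe
  rot[4] = feeg$gfef
  rot[5] = eeg$gfeff
  rot[6] = eg$gfeffe
  rot[7] = g$gfeffee
  rot[8] = $gfeffeeg
Sorted (with $ < everything):
  sorted[0] = $gfeffeeg  (last char: 'g')
  sorted[1] = eeg$gfeff  (last char: 'f')
  sorted[2] = effeeg$gf  (last char: 'f')
  sorted[3] = eg$gfeffe  (last char: 'e')
  sorted[4] = feeg$gfef  (last char: 'f')
  sorted[5] = feffeeg$g  (last char: 'g')
  sorted[6] = ffeeg$gfe  (last char: 'e')
  sorted[7] = g$gfeffee  (last char: 'e')
  sorted[8] = gfeffeeg$  (last char: '$')
Last column: gffefgee$
Original string S is at sorted index 8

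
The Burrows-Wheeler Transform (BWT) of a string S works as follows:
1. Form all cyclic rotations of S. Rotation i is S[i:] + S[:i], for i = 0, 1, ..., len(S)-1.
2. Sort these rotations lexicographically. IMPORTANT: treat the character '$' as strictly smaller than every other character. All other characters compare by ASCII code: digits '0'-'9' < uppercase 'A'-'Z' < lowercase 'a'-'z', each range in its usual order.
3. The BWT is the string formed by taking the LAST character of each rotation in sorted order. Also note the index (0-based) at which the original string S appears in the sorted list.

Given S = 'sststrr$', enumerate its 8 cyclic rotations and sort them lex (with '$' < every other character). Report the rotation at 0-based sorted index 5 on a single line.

Answer: ststrr$s

Derivation:
All 8 rotations (rotation i = S[i:]+S[:i]):
  rot[0] = sststrr$
  rot[1] = ststrr$s
  rot[2] = tstrr$ss
  rot[3] = strr$sst
  rot[4] = trr$ssts
  rot[5] = rr$sstst
  rot[6] = r$sststr
  rot[7] = $sststrr
Sorted (with $ < everything):
  sorted[0] = $sststrr
  sorted[1] = r$sststr
  sorted[2] = rr$sstst
  sorted[3] = sststrr$
  sorted[4] = strr$sst
  sorted[5] = ststrr$s
  sorted[6] = trr$ssts
  sorted[7] = tstrr$ss
sorted[5] = ststrr$s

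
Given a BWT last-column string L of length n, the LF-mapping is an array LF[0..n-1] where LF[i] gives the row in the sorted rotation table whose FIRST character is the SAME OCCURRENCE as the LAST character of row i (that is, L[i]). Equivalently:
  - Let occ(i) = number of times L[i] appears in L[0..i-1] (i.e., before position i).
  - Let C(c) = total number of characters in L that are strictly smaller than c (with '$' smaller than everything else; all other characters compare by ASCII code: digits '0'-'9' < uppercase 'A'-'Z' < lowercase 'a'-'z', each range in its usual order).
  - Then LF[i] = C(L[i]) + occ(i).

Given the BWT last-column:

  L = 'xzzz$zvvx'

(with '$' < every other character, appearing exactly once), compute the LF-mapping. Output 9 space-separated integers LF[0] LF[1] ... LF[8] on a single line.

Answer: 3 5 6 7 0 8 1 2 4

Derivation:
Char counts: '$':1, 'v':2, 'x':2, 'z':4
C (first-col start): C('$')=0, C('v')=1, C('x')=3, C('z')=5
L[0]='x': occ=0, LF[0]=C('x')+0=3+0=3
L[1]='z': occ=0, LF[1]=C('z')+0=5+0=5
L[2]='z': occ=1, LF[2]=C('z')+1=5+1=6
L[3]='z': occ=2, LF[3]=C('z')+2=5+2=7
L[4]='$': occ=0, LF[4]=C('$')+0=0+0=0
L[5]='z': occ=3, LF[5]=C('z')+3=5+3=8
L[6]='v': occ=0, LF[6]=C('v')+0=1+0=1
L[7]='v': occ=1, LF[7]=C('v')+1=1+1=2
L[8]='x': occ=1, LF[8]=C('x')+1=3+1=4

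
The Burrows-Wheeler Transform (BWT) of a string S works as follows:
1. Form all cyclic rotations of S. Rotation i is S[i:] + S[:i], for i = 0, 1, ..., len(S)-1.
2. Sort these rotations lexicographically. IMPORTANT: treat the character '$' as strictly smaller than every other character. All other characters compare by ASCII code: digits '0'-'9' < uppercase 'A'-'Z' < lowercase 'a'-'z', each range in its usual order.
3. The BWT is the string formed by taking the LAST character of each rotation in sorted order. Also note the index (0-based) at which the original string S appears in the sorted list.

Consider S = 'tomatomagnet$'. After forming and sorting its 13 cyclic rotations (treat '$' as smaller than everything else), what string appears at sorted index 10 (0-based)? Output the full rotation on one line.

Answer: t$tomatomagne

Derivation:
All 13 rotations (rotation i = S[i:]+S[:i]):
  rot[0] = tomatomagnet$
  rot[1] = omatomagnet$t
  rot[2] = matomagnet$to
  rot[3] = atomagnet$tom
  rot[4] = tomagnet$toma
  rot[5] = omagnet$tomat
  rot[6] = magnet$tomato
  rot[7] = agnet$tomatom
  rot[8] = gnet$tomatoma
  rot[9] = net$tomatomag
  rot[10] = et$tomatomagn
  rot[11] = t$tomatomagne
  rot[12] = $tomatomagnet
Sorted (with $ < everything):
  sorted[0] = $tomatomagnet
  sorted[1] = agnet$tomatom
  sorted[2] = atomagnet$tom
  sorted[3] = et$tomatomagn
  sorted[4] = gnet$tomatoma
  sorted[5] = magnet$tomato
  sorted[6] = matomagnet$to
  sorted[7] = net$tomatomag
  sorted[8] = omagnet$tomat
  sorted[9] = omatomagnet$t
  sorted[10] = t$tomatomagne
  sorted[11] = tomagnet$toma
  sorted[12] = tomatomagnet$
sorted[10] = t$tomatomagne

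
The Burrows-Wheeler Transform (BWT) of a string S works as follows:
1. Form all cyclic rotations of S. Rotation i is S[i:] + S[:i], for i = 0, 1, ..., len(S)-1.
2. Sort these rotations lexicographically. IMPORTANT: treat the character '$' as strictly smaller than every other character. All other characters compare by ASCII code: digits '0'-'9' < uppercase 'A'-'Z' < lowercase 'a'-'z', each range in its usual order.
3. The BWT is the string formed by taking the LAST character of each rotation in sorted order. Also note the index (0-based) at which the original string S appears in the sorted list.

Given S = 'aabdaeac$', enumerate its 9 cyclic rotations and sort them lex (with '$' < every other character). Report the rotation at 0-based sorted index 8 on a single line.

Answer: eac$aabda

Derivation:
All 9 rotations (rotation i = S[i:]+S[:i]):
  rot[0] = aabdaeac$
  rot[1] = abdaeac$a
  rot[2] = bdaeac$aa
  rot[3] = daeac$aab
  rot[4] = aeac$aabd
  rot[5] = eac$aabda
  rot[6] = ac$aabdae
  rot[7] = c$aabdaea
  rot[8] = $aabdaeac
Sorted (with $ < everything):
  sorted[0] = $aabdaeac
  sorted[1] = aabdaeac$
  sorted[2] = abdaeac$a
  sorted[3] = ac$aabdae
  sorted[4] = aeac$aabd
  sorted[5] = bdaeac$aa
  sorted[6] = c$aabdaea
  sorted[7] = daeac$aab
  sorted[8] = eac$aabda
sorted[8] = eac$aabda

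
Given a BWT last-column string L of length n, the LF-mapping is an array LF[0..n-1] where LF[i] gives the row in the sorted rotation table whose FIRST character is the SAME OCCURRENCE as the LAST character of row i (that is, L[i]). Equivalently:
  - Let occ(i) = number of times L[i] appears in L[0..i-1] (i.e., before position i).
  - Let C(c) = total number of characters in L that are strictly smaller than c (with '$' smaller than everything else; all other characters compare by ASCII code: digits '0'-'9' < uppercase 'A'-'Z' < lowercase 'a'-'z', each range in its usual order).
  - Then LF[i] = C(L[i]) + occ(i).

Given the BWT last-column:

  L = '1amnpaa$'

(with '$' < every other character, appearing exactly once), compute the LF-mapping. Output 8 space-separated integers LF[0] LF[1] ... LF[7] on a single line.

Answer: 1 2 5 6 7 3 4 0

Derivation:
Char counts: '$':1, '1':1, 'a':3, 'm':1, 'n':1, 'p':1
C (first-col start): C('$')=0, C('1')=1, C('a')=2, C('m')=5, C('n')=6, C('p')=7
L[0]='1': occ=0, LF[0]=C('1')+0=1+0=1
L[1]='a': occ=0, LF[1]=C('a')+0=2+0=2
L[2]='m': occ=0, LF[2]=C('m')+0=5+0=5
L[3]='n': occ=0, LF[3]=C('n')+0=6+0=6
L[4]='p': occ=0, LF[4]=C('p')+0=7+0=7
L[5]='a': occ=1, LF[5]=C('a')+1=2+1=3
L[6]='a': occ=2, LF[6]=C('a')+2=2+2=4
L[7]='$': occ=0, LF[7]=C('$')+0=0+0=0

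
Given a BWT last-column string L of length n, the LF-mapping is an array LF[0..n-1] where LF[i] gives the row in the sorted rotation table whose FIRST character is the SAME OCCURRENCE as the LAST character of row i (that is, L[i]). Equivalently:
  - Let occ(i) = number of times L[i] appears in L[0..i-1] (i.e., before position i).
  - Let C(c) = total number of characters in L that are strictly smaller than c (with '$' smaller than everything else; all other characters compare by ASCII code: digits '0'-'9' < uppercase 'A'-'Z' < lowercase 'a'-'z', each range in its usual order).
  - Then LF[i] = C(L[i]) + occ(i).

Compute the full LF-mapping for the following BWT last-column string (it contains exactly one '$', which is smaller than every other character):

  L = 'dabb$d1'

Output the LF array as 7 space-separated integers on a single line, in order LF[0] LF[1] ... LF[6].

Answer: 5 2 3 4 0 6 1

Derivation:
Char counts: '$':1, '1':1, 'a':1, 'b':2, 'd':2
C (first-col start): C('$')=0, C('1')=1, C('a')=2, C('b')=3, C('d')=5
L[0]='d': occ=0, LF[0]=C('d')+0=5+0=5
L[1]='a': occ=0, LF[1]=C('a')+0=2+0=2
L[2]='b': occ=0, LF[2]=C('b')+0=3+0=3
L[3]='b': occ=1, LF[3]=C('b')+1=3+1=4
L[4]='$': occ=0, LF[4]=C('$')+0=0+0=0
L[5]='d': occ=1, LF[5]=C('d')+1=5+1=6
L[6]='1': occ=0, LF[6]=C('1')+0=1+0=1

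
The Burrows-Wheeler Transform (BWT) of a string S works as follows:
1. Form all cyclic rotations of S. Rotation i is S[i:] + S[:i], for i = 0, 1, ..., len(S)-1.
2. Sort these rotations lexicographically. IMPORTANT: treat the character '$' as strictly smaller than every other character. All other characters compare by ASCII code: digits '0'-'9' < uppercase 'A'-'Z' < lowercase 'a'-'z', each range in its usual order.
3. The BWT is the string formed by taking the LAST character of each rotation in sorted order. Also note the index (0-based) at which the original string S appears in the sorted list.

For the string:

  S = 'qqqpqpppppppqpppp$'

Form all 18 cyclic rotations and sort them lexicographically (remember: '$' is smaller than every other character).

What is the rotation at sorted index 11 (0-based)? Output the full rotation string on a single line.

All 18 rotations (rotation i = S[i:]+S[:i]):
  rot[0] = qqqpqpppppppqpppp$
  rot[1] = qqpqpppppppqpppp$q
  rot[2] = qpqpppppppqpppp$qq
  rot[3] = pqpppppppqpppp$qqq
  rot[4] = qpppppppqpppp$qqqp
  rot[5] = pppppppqpppp$qqqpq
  rot[6] = ppppppqpppp$qqqpqp
  rot[7] = pppppqpppp$qqqpqpp
  rot[8] = ppppqpppp$qqqpqppp
  rot[9] = pppqpppp$qqqpqpppp
  rot[10] = ppqpppp$qqqpqppppp
  rot[11] = pqpppp$qqqpqpppppp
  rot[12] = qpppp$qqqpqppppppp
  rot[13] = pppp$qqqpqpppppppq
  rot[14] = ppp$qqqpqpppppppqp
  rot[15] = pp$qqqpqpppppppqpp
  rot[16] = p$qqqpqpppppppqppp
  rot[17] = $qqqpqpppppppqpppp
Sorted (with $ < everything):
  sorted[0] = $qqqpqpppppppqpppp
  sorted[1] = p$qqqpqpppppppqppp
  sorted[2] = pp$qqqpqpppppppqpp
  sorted[3] = ppp$qqqpqpppppppqp
  sorted[4] = pppp$qqqpqpppppppq
  sorted[5] = pppppppqpppp$qqqpq
  sorted[6] = ppppppqpppp$qqqpqp
  sorted[7] = pppppqpppp$qqqpqpp
  sorted[8] = ppppqpppp$qqqpqppp
  sorted[9] = pppqpppp$qqqpqpppp
  sorted[10] = ppqpppp$qqqpqppppp
  sorted[11] = pqpppp$qqqpqpppppp
  sorted[12] = pqpppppppqpppp$qqq
  sorted[13] = qpppp$qqqpqppppppp
  sorted[14] = qpppppppqpppp$qqqp
  sorted[15] = qpqpppppppqpppp$qq
  sorted[16] = qqpqpppppppqpppp$q
  sorted[17] = qqqpqpppppppqpppp$
sorted[11] = pqpppp$qqqpqpppppp

Answer: pqpppp$qqqpqpppppp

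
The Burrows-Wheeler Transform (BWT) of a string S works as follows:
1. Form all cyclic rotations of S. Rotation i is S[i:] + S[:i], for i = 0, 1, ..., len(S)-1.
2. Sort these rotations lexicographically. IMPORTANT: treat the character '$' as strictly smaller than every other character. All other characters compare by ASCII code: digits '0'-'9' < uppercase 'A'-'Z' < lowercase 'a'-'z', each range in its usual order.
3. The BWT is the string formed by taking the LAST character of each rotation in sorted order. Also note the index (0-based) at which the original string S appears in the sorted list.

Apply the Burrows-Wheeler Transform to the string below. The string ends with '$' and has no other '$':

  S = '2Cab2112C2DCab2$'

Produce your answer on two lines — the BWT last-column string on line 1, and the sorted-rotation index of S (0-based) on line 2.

All 16 rotations (rotation i = S[i:]+S[:i]):
  rot[0] = 2Cab2112C2DCab2$
  rot[1] = Cab2112C2DCab2$2
  rot[2] = ab2112C2DCab2$2C
  rot[3] = b2112C2DCab2$2Ca
  rot[4] = 2112C2DCab2$2Cab
  rot[5] = 112C2DCab2$2Cab2
  rot[6] = 12C2DCab2$2Cab21
  rot[7] = 2C2DCab2$2Cab211
  rot[8] = C2DCab2$2Cab2112
  rot[9] = 2DCab2$2Cab2112C
  rot[10] = DCab2$2Cab2112C2
  rot[11] = Cab2$2Cab2112C2D
  rot[12] = ab2$2Cab2112C2DC
  rot[13] = b2$2Cab2112C2DCa
  rot[14] = 2$2Cab2112C2DCab
  rot[15] = $2Cab2112C2DCab2
Sorted (with $ < everything):
  sorted[0] = $2Cab2112C2DCab2  (last char: '2')
  sorted[1] = 112C2DCab2$2Cab2  (last char: '2')
  sorted[2] = 12C2DCab2$2Cab21  (last char: '1')
  sorted[3] = 2$2Cab2112C2DCab  (last char: 'b')
  sorted[4] = 2112C2DCab2$2Cab  (last char: 'b')
  sorted[5] = 2C2DCab2$2Cab211  (last char: '1')
  sorted[6] = 2Cab2112C2DCab2$  (last char: '$')
  sorted[7] = 2DCab2$2Cab2112C  (last char: 'C')
  sorted[8] = C2DCab2$2Cab2112  (last char: '2')
  sorted[9] = Cab2$2Cab2112C2D  (last char: 'D')
  sorted[10] = Cab2112C2DCab2$2  (last char: '2')
  sorted[11] = DCab2$2Cab2112C2  (last char: '2')
  sorted[12] = ab2$2Cab2112C2DC  (last char: 'C')
  sorted[13] = ab2112C2DCab2$2C  (last char: 'C')
  sorted[14] = b2$2Cab2112C2DCa  (last char: 'a')
  sorted[15] = b2112C2DCab2$2Ca  (last char: 'a')
Last column: 221bb1$C2D22CCaa
Original string S is at sorted index 6

Answer: 221bb1$C2D22CCaa
6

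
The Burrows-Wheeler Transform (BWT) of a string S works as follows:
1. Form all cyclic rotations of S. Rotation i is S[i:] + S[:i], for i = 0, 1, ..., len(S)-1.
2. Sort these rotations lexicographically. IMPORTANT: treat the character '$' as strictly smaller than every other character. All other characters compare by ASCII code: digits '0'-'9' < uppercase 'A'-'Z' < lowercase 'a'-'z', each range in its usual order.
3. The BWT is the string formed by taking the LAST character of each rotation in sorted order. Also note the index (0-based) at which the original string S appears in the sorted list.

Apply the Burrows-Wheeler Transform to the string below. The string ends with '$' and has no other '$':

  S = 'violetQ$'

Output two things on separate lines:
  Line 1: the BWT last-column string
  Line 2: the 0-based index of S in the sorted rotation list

All 8 rotations (rotation i = S[i:]+S[:i]):
  rot[0] = violetQ$
  rot[1] = ioletQ$v
  rot[2] = oletQ$vi
  rot[3] = letQ$vio
  rot[4] = etQ$viol
  rot[5] = tQ$viole
  rot[6] = Q$violet
  rot[7] = $violetQ
Sorted (with $ < everything):
  sorted[0] = $violetQ  (last char: 'Q')
  sorted[1] = Q$violet  (last char: 't')
  sorted[2] = etQ$viol  (last char: 'l')
  sorted[3] = ioletQ$v  (last char: 'v')
  sorted[4] = letQ$vio  (last char: 'o')
  sorted[5] = oletQ$vi  (last char: 'i')
  sorted[6] = tQ$viole  (last char: 'e')
  sorted[7] = violetQ$  (last char: '$')
Last column: Qtlvoie$
Original string S is at sorted index 7

Answer: Qtlvoie$
7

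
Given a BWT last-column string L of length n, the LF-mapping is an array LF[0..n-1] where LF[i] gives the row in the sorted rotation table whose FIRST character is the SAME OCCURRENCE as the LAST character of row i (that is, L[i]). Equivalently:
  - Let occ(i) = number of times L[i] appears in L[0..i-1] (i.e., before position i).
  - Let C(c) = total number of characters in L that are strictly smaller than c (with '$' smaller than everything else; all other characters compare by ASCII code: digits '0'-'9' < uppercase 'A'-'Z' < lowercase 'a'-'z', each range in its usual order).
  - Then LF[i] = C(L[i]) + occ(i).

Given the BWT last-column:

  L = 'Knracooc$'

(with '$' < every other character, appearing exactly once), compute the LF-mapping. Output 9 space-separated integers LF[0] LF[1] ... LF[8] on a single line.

Char counts: '$':1, 'K':1, 'a':1, 'c':2, 'n':1, 'o':2, 'r':1
C (first-col start): C('$')=0, C('K')=1, C('a')=2, C('c')=3, C('n')=5, C('o')=6, C('r')=8
L[0]='K': occ=0, LF[0]=C('K')+0=1+0=1
L[1]='n': occ=0, LF[1]=C('n')+0=5+0=5
L[2]='r': occ=0, LF[2]=C('r')+0=8+0=8
L[3]='a': occ=0, LF[3]=C('a')+0=2+0=2
L[4]='c': occ=0, LF[4]=C('c')+0=3+0=3
L[5]='o': occ=0, LF[5]=C('o')+0=6+0=6
L[6]='o': occ=1, LF[6]=C('o')+1=6+1=7
L[7]='c': occ=1, LF[7]=C('c')+1=3+1=4
L[8]='$': occ=0, LF[8]=C('$')+0=0+0=0

Answer: 1 5 8 2 3 6 7 4 0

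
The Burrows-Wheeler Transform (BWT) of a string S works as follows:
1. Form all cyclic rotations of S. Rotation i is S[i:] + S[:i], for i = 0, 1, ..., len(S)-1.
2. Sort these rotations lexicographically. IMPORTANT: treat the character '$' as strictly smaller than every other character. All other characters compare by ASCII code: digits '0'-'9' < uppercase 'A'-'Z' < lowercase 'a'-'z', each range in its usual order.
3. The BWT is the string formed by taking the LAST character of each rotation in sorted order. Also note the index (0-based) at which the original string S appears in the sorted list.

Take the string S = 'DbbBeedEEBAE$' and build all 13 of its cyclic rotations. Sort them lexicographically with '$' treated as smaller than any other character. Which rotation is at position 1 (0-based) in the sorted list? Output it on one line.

Answer: AE$DbbBeedEEB

Derivation:
All 13 rotations (rotation i = S[i:]+S[:i]):
  rot[0] = DbbBeedEEBAE$
  rot[1] = bbBeedEEBAE$D
  rot[2] = bBeedEEBAE$Db
  rot[3] = BeedEEBAE$Dbb
  rot[4] = eedEEBAE$DbbB
  rot[5] = edEEBAE$DbbBe
  rot[6] = dEEBAE$DbbBee
  rot[7] = EEBAE$DbbBeed
  rot[8] = EBAE$DbbBeedE
  rot[9] = BAE$DbbBeedEE
  rot[10] = AE$DbbBeedEEB
  rot[11] = E$DbbBeedEEBA
  rot[12] = $DbbBeedEEBAE
Sorted (with $ < everything):
  sorted[0] = $DbbBeedEEBAE
  sorted[1] = AE$DbbBeedEEB
  sorted[2] = BAE$DbbBeedEE
  sorted[3] = BeedEEBAE$Dbb
  sorted[4] = DbbBeedEEBAE$
  sorted[5] = E$DbbBeedEEBA
  sorted[6] = EBAE$DbbBeedE
  sorted[7] = EEBAE$DbbBeed
  sorted[8] = bBeedEEBAE$Db
  sorted[9] = bbBeedEEBAE$D
  sorted[10] = dEEBAE$DbbBee
  sorted[11] = edEEBAE$DbbBe
  sorted[12] = eedEEBAE$DbbB
sorted[1] = AE$DbbBeedEEB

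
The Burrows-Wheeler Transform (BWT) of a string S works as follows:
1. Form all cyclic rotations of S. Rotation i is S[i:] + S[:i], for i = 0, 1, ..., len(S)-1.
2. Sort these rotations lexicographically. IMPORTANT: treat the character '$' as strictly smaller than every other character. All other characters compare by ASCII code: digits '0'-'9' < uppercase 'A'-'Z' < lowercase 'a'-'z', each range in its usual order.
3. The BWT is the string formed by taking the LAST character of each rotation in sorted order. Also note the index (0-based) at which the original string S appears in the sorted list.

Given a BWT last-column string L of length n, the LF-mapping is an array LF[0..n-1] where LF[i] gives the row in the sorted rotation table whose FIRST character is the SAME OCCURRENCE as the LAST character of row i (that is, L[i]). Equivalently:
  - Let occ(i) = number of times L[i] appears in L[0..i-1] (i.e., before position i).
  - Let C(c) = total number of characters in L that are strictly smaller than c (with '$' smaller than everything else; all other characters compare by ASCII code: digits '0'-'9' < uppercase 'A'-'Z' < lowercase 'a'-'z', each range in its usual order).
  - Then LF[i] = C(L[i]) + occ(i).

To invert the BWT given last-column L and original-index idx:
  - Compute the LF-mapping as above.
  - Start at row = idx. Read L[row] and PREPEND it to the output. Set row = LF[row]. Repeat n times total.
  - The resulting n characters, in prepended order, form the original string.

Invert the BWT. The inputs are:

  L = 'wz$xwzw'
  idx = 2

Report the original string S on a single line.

Answer: wxwzzw$

Derivation:
LF mapping: 1 5 0 4 2 6 3
Walk LF starting at row 2, prepending L[row]:
  step 1: row=2, L[2]='$', prepend. Next row=LF[2]=0
  step 2: row=0, L[0]='w', prepend. Next row=LF[0]=1
  step 3: row=1, L[1]='z', prepend. Next row=LF[1]=5
  step 4: row=5, L[5]='z', prepend. Next row=LF[5]=6
  step 5: row=6, L[6]='w', prepend. Next row=LF[6]=3
  step 6: row=3, L[3]='x', prepend. Next row=LF[3]=4
  step 7: row=4, L[4]='w', prepend. Next row=LF[4]=2
Reversed output: wxwzzw$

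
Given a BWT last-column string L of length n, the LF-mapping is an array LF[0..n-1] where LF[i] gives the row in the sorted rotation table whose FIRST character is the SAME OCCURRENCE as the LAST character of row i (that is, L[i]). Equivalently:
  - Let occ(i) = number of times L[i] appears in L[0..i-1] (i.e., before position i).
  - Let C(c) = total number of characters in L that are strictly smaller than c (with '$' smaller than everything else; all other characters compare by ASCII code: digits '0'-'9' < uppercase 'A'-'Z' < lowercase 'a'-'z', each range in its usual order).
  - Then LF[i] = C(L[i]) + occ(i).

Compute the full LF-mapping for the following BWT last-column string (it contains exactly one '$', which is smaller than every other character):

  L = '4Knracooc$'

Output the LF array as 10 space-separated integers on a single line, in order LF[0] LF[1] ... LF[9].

Char counts: '$':1, '4':1, 'K':1, 'a':1, 'c':2, 'n':1, 'o':2, 'r':1
C (first-col start): C('$')=0, C('4')=1, C('K')=2, C('a')=3, C('c')=4, C('n')=6, C('o')=7, C('r')=9
L[0]='4': occ=0, LF[0]=C('4')+0=1+0=1
L[1]='K': occ=0, LF[1]=C('K')+0=2+0=2
L[2]='n': occ=0, LF[2]=C('n')+0=6+0=6
L[3]='r': occ=0, LF[3]=C('r')+0=9+0=9
L[4]='a': occ=0, LF[4]=C('a')+0=3+0=3
L[5]='c': occ=0, LF[5]=C('c')+0=4+0=4
L[6]='o': occ=0, LF[6]=C('o')+0=7+0=7
L[7]='o': occ=1, LF[7]=C('o')+1=7+1=8
L[8]='c': occ=1, LF[8]=C('c')+1=4+1=5
L[9]='$': occ=0, LF[9]=C('$')+0=0+0=0

Answer: 1 2 6 9 3 4 7 8 5 0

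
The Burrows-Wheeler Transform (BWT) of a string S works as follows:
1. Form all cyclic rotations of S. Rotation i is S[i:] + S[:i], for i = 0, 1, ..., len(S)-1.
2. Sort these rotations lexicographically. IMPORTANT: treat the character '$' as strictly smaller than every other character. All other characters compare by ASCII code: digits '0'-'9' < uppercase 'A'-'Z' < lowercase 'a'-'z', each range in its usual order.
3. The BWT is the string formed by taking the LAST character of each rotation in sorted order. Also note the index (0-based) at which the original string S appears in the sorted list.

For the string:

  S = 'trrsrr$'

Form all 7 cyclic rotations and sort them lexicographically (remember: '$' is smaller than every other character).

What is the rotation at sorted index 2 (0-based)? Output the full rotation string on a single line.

All 7 rotations (rotation i = S[i:]+S[:i]):
  rot[0] = trrsrr$
  rot[1] = rrsrr$t
  rot[2] = rsrr$tr
  rot[3] = srr$trr
  rot[4] = rr$trrs
  rot[5] = r$trrsr
  rot[6] = $trrsrr
Sorted (with $ < everything):
  sorted[0] = $trrsrr
  sorted[1] = r$trrsr
  sorted[2] = rr$trrs
  sorted[3] = rrsrr$t
  sorted[4] = rsrr$tr
  sorted[5] = srr$trr
  sorted[6] = trrsrr$
sorted[2] = rr$trrs

Answer: rr$trrs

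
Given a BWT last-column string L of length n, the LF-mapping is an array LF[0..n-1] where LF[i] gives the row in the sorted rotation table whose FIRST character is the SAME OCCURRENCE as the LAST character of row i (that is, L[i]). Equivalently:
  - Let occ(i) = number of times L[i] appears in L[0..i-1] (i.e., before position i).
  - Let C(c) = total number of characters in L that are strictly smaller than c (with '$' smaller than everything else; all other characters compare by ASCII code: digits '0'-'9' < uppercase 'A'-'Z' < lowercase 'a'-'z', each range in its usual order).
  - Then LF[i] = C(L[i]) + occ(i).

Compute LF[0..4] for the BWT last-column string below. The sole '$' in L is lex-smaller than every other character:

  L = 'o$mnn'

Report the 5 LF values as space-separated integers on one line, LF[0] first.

Char counts: '$':1, 'm':1, 'n':2, 'o':1
C (first-col start): C('$')=0, C('m')=1, C('n')=2, C('o')=4
L[0]='o': occ=0, LF[0]=C('o')+0=4+0=4
L[1]='$': occ=0, LF[1]=C('$')+0=0+0=0
L[2]='m': occ=0, LF[2]=C('m')+0=1+0=1
L[3]='n': occ=0, LF[3]=C('n')+0=2+0=2
L[4]='n': occ=1, LF[4]=C('n')+1=2+1=3

Answer: 4 0 1 2 3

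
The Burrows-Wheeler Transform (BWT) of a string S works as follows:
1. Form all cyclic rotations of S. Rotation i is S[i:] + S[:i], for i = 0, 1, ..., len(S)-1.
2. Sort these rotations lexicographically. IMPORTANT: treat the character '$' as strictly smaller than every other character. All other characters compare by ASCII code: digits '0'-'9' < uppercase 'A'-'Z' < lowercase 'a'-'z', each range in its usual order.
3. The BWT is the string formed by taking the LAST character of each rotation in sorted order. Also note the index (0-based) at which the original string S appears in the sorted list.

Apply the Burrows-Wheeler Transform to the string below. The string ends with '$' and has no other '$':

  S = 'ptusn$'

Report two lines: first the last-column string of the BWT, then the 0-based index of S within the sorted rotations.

All 6 rotations (rotation i = S[i:]+S[:i]):
  rot[0] = ptusn$
  rot[1] = tusn$p
  rot[2] = usn$pt
  rot[3] = sn$ptu
  rot[4] = n$ptus
  rot[5] = $ptusn
Sorted (with $ < everything):
  sorted[0] = $ptusn  (last char: 'n')
  sorted[1] = n$ptus  (last char: 's')
  sorted[2] = ptusn$  (last char: '$')
  sorted[3] = sn$ptu  (last char: 'u')
  sorted[4] = tusn$p  (last char: 'p')
  sorted[5] = usn$pt  (last char: 't')
Last column: ns$upt
Original string S is at sorted index 2

Answer: ns$upt
2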